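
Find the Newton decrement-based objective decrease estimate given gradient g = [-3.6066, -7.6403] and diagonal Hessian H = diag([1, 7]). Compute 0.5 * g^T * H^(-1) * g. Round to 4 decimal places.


Step 1: H is diagonal, so H^(-1) * g = [-3.6066, -1.0915].
Step 2: g^T H^(-1) g = sum_i g_i^2 / H_ii
  = (-3.6066)^2/1 + (-7.6403)^2/7
  = 13.0076 + 8.3392 = 21.3467
Step 3: Objective decrease = 0.5 * g^T H^(-1) g = 10.6734


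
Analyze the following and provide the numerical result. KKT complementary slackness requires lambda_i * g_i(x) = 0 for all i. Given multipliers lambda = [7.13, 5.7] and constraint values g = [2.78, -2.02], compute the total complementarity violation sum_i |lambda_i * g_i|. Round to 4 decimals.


KKT complementary slackness check:
lambda_1 * g_1 = 7.13 * 2.78 = 19.8214
lambda_2 * g_2 = 5.7 * -2.02 = -11.514
Total violation = 19.8214 + 11.514 = 31.3354


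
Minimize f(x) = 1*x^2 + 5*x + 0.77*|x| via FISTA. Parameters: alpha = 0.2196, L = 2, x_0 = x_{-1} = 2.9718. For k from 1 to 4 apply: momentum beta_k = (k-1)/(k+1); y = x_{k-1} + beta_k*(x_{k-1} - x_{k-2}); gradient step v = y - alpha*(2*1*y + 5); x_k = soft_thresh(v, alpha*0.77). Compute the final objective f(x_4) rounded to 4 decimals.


FISTA on f(x) = 1*x^2 + 5*x + 0.77*|x|
L = 2, alpha = 0.2196
Iteration 1: beta = 0.0, y = 2.9718 + 0.0*(2.9718 - 2.9718) = 2.9718
  grad(y) = 10.9436, v = y - alpha*grad = 0.5686
  prox(v) = soft_thresh(0.5686, 0.1691) = 0.3995
Iteration 2: beta = 0.3333, y = 0.3995 + 0.3333*(0.3995 - 2.9718) = -0.4579
  grad(y) = 4.0841, v = y - alpha*grad = -1.3548
  prox(v) = soft_thresh(-1.3548, 0.1691) = -1.1857
Iteration 3: beta = 0.5, y = -1.1857 + 0.5*(-1.1857 - 0.3995) = -1.9783
  grad(y) = 1.0433, v = y - alpha*grad = -2.2074
  prox(v) = soft_thresh(-2.2074, 0.1691) = -2.0384
Iteration 4: beta = 0.6, y = -2.0384 + 0.6*(-2.0384 + 1.1857) = -2.5499
  grad(y) = -0.0999, v = y - alpha*grad = -2.528
  prox(v) = soft_thresh(-2.528, 0.1691) = -2.3589
f(x_4) = 1*(-2.3589)^2 + 5*(-2.3589) + 0.77*|-2.3589| = -4.4137


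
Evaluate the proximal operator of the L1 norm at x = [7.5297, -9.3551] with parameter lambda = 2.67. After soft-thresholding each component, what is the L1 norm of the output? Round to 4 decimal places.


Soft-thresholding with lambda = 2.67:
prox(7.5297) = sign(7.5297)*max(|7.5297| - 2.67, 0) = 4.8597
prox(-9.3551) = sign(-9.3551)*max(|-9.3551| - 2.67, 0) = -6.6851
prox(x) = [4.8597, -6.6851]
||prox(x)||_1 = 4.8597 + 6.6851 = 11.5448


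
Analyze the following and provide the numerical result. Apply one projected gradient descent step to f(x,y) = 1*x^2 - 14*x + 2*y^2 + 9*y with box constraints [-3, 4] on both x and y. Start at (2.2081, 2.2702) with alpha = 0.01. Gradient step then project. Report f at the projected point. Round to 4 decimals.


Step 1: Compute gradient at (2.2081, 2.2702).
grad_x = 2*1*2.2081 - 14 = -9.5838
grad_y = 2*2*2.2702 + 9 = 18.0808
Step 2: Gradient step.
x_raw = 2.2081 - 0.01*-9.5838 = 2.3039
y_raw = 2.2702 - 0.01*18.0808 = 2.0894
Step 3: Project onto [-3, 4].
x_proj = clip(2.3039) = 2.3039
y_proj = clip(2.0894) = 2.0894
Step 4: Evaluate f.
f(2.3039, 2.0894) = 0.5886


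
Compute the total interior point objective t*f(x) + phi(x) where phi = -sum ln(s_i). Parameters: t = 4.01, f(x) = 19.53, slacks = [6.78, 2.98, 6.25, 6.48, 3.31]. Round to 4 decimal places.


Step 1: Compute log-barrier.
ln values: [1.914, 1.0919, 1.8326, 1.8687, 1.1969]
phi = -(1.914 + 1.0919 + 1.8326 + 1.8687 + 1.1969) = -7.9042
Step 2: Compute augmented objective.
t*f(x) = 4.01*19.53 = 78.3153
Total = 78.3153 - 7.9042 = 70.4111


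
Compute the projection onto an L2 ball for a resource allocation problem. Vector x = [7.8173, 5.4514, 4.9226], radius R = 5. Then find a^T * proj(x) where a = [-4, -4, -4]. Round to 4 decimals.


Step 1: Compute ||x|| (intermediates to 6 decimals).
||x|| = sqrt(7.8173^2 + 5.4514^2 + 4.9226^2) = 10.726599
Step 2: Project.
Since ||x|| > R, scale = R/||x|| = 5/10.726599 = 0.466131, proj(x) = scale * x
proj(x) = [3.643886, 2.541067, 2.294576]
Step 3: Dot product.
a^T * proj(x) = -4*3.643886 - 4*2.541067 - 4*2.294576 = -33.9181


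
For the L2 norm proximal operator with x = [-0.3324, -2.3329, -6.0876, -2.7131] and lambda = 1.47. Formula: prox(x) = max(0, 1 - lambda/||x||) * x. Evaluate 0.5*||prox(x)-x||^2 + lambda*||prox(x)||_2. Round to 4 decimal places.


Step 1: Compute ||x||.
||x|| = 7.0691
Step 2: Compute scaling factor.
scale = max(0, 1 - 1.47/7.0691) = 0.7921
Step 3: prox(x) = [-0.2633, -1.8478, -4.8217, -2.1489]
||prox(x)|| = 5.5991
Step 4: Proximal objective.
0.5*||prox-x||^2 = 1.0805
lambda*||prox|| = 8.2307
Total = 9.3112


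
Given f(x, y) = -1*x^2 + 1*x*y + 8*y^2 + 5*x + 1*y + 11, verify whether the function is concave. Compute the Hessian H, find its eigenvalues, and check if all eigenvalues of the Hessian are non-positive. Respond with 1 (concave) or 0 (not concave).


The Hessian of f(x,y) = -1*x^2 + 1*x*y + 8*y^2 + 5*x + 1*y + 11 is:
H = [[-2, 1], [1, 16]]
Trace = -2 + 16 = 14
Determinant = -2*16 - (1)^2 = -33
Discriminant = (14)^2 - 4*-33 = 328.0
Eigenvalues: lambda_1 = -2.0554, lambda_2 = 16.0554
The function is not concave.

0


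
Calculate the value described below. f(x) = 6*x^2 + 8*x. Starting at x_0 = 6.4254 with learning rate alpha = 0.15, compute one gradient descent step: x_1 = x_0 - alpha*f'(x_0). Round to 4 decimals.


We compute the gradient at x_0 and apply the update.
f'(x) = 12*x + 8
f'(6.4254) = 12*6.4254 + 8 = 85.1048
x_1 = 6.4254 - 0.15*85.1048 = -6.3403


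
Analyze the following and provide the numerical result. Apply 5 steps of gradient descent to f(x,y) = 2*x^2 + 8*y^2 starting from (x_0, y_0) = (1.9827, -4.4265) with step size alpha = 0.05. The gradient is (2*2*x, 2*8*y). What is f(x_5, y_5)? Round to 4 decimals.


Gradient descent on f(x,y) = 2*x^2 + 8*y^2.
Starting point: (1.9827, -4.4265), alpha = 0.05
Step 1: grad_x = 2*2*1.9827 = 7.9308, grad_y = 2*8*-4.4265 = -70.824
  x_1 = 1.9827 - 0.05*7.9308 = 1.5862
  y_1 = -4.4265 - 0.05*-70.824 = -0.8853
Step 2: grad_x = 2*2*1.5862 = 6.3446, grad_y = 2*8*-0.8853 = -14.1648
  x_2 = 1.5862 - 0.05*6.3446 = 1.2689
  y_2 = -0.8853 - 0.05*-14.1648 = -0.1771
Step 3: grad_x = 2*2*1.2689 = 5.0757, grad_y = 2*8*-0.1771 = -2.833
  x_3 = 1.2689 - 0.05*5.0757 = 1.0151
  y_3 = -0.1771 - 0.05*-2.833 = -0.0354
Step 4: grad_x = 2*2*1.0151 = 4.0606, grad_y = 2*8*-0.0354 = -0.5666
  x_4 = 1.0151 - 0.05*4.0606 = 0.8121
  y_4 = -0.0354 - 0.05*-0.5666 = -0.0071
Step 5: grad_x = 2*2*0.8121 = 3.2485, grad_y = 2*8*-0.0071 = -0.1133
  x_5 = 0.8121 - 0.05*3.2485 = 0.6497
  y_5 = -0.0071 - 0.05*-0.1133 = -0.0014
f(0.6497, -0.0014) = 2*0.6497^2 + 8*(-0.0014)^2 = 0.8442


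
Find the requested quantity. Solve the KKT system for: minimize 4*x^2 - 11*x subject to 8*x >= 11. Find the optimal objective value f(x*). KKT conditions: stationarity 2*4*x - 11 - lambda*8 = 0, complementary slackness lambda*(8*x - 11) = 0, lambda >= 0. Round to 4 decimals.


Step 1: Try lambda = 0 (constraint inactive).
Stationarity: 2*4*x - 11 = 0
x* = 11/(2*4) = 1.375
Check constraint: 8*1.375 = 11.0 >= 11 -- satisfied.
Step 2: Compute optimal value.
f(x*) = 4*1.375^2 - 11*1.375 = -7.5625


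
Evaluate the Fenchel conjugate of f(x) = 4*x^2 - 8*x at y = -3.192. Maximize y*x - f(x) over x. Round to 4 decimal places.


f*(y) = sup_x {y*x - a*x^2 - b*x} = sup_x {(y-b)*x - a*x^2}
FOC: (y - b) - 2a*x = 0 => x* = (y - b)/(2a)
x* = (-3.192 + 8)/(2*4) = 0.601
f*(-3.192) = (y-b)^2/(4a) = (-3.192 + 8)^2/(4*4)
= 23.1169/16 = 1.4448


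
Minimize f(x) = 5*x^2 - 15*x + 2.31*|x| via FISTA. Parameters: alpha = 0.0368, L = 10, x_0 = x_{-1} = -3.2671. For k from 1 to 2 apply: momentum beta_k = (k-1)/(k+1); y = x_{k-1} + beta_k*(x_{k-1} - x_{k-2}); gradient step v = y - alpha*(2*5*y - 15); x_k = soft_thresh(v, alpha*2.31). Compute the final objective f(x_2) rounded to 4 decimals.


FISTA on f(x) = 5*x^2 - 15*x + 2.31*|x|
L = 10, alpha = 0.0368
Iteration 1: beta = 0.0, y = -3.2671 + 0.0*(-3.2671 + 3.2671) = -3.2671
  grad(y) = -47.671, v = y - alpha*grad = -1.5128
  prox(v) = soft_thresh(-1.5128, 0.085) = -1.4278
Iteration 2: beta = 0.3333, y = -1.4278 + 0.3333*(-1.4278 + 3.2671) = -0.8147
  grad(y) = -23.147, v = y - alpha*grad = 0.0371
  prox(v) = soft_thresh(0.0371, 0.085) = 0.0
f(x_2) = 5*0.0^2 - 15*0.0 + 2.31*|0.0| = 0.0


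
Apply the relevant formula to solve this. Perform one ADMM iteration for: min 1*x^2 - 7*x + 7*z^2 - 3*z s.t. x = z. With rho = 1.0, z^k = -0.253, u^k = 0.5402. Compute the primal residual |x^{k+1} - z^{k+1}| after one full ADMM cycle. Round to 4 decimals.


ADMM iteration with rho = 1.0, z^k = -0.253, u^k = 0.5402
Step 1: x-update.
Minimize 1*x^2 - 7*x + (1.0/2)*(x + 0.253 + 0.5402)^2
FOC: (2*1 + 1.0)*x = 7 + 1.0*(-0.253 - 0.5402)
x^{k+1} = 2.0689
Step 2: z-update.
Minimize 7*z^2 - 3*z + (1.0/2)*(2.0689 - z + 0.5402)^2
FOC: (2*7 + 1.0)*z = 3 + 1.0*(2.0689 + 0.5402)
z^{k+1} = 0.3739
Step 3: u-update.
u^{k+1} = 0.5402 + 2.0689 - 0.3739 = 2.2352
Step 4: Primal residual = |2.0689 - 0.3739| = 1.695


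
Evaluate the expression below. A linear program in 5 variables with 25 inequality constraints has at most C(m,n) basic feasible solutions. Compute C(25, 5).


Each vertex corresponds to some choice of n active constraints out of m, so the number of vertices is at most C(m, n) = m! / (n!(m-n)!).
m = 25, n = 5
Numerator: 25 * 24 * 23 * 22 * 21
Denominator: 5! = 120
C(25, 5) = 53130


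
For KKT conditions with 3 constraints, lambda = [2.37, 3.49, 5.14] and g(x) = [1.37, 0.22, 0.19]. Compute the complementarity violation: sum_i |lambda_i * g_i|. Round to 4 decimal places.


KKT complementary slackness check:
lambda_1 * g_1 = 2.37 * 1.37 = 3.2469
lambda_2 * g_2 = 3.49 * 0.22 = 0.7678
lambda_3 * g_3 = 5.14 * 0.19 = 0.9766
Total violation = 3.2469 + 0.7678 + 0.9766 = 4.9913


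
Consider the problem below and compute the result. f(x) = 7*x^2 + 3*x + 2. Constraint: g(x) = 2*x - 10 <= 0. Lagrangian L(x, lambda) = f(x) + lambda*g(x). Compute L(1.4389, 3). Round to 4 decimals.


Step 1: Evaluate f(x).
f(1.4389) = 7*1.4389^2 + 3*1.4389 + 2 = 20.8097
Step 2: Evaluate g(x).
g(1.4389) = 2*1.4389 - 10 = -7.1222
Step 3: Compute Lagrangian.
L = 20.8097 + 3*-7.1222 = -0.5569


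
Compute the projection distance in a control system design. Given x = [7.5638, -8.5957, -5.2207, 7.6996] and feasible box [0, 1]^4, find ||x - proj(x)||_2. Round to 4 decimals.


Project each component onto [0, 1].
clip(7.5638) = 1.0, clip(-8.5957) = 0.0, clip(-5.2207) = 0.0, clip(7.6996) = 1.0
Projection = [1.0, 0.0, 0.0, 1.0]
Squared diffs: [43.0835, 73.8861, 27.2557, 44.8846]
Distance = sqrt(189.1099) = 13.7517


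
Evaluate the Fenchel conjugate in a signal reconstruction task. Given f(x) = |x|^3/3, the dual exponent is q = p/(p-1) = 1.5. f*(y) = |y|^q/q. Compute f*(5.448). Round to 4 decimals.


The conjugate exponent q satisfies 1/p + 1/q = 1.
p = 3, so q = 3/(3 - 1) = 1.5
|y|^q = 5.448^1.5 = 12.7162
f*(5.448) = 12.7162 / 1.5 = 8.4774


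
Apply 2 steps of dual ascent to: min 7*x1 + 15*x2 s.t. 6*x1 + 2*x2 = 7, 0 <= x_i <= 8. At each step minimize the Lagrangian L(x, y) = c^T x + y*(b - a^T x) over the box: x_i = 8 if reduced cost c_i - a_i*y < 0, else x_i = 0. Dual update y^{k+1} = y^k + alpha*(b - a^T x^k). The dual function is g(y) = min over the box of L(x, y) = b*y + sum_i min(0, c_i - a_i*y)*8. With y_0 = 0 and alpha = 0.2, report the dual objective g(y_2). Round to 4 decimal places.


Dual ascent for LP: min 7*x1 + 15*x2, 6*x1 + 2*x2 = 7, 0 <= x_i <= 8
Step 1: y^k = 0.0, reduced costs: (7.0, 15.0)
  x^k = (0.0, 0.0), subgradient = b - a^T x = 7.0
  y^{k+1} = 0.0 + 0.2*7.0 = 1.4
Step 2: y^k = 1.4, reduced costs: (-1.4, 12.2)
  x^k = (8.0, 0.0), subgradient = b - a^T x = -41.0
  y^{k+1} = 1.4 + 0.2*-41.0 = -6.8
Dual objective at y_2 = -6.8: reduced costs (47.8, 28.6), box minimizer x = (0.0, 0.0)
g(y_2) = b*y + (c1 - a1*y)*x1 + (c2 - a2*y)*x2 = 7*(-6.8) + 47.8*0.0 + 28.6*0.0 = -47.6 + 0.0 + 0.0 = -47.6


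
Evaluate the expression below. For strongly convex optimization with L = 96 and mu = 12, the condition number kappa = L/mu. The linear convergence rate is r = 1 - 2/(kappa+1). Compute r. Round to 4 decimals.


Step 1: Compute the condition number.
kappa = L/mu = 96/12 = 8.0
Step 2: Compute the convergence rate.
r = 1 - 2/(kappa + 1) = 1 - 2*mu/(L + mu) = (L - mu)/(L + mu) = 84/108 = 0.7778


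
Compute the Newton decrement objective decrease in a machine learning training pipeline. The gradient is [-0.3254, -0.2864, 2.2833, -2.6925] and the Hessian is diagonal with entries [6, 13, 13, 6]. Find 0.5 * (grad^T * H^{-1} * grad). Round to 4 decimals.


Step 1: H is diagonal, so H^(-1) * g = [-0.0542, -0.022, 0.1756, -0.4488].
Step 2: g^T H^(-1) g = sum_i g_i^2 / H_ii
  = (-0.3254)^2/6 + (-0.2864)^2/13 + (2.2833)^2/13 + (-2.6925)^2/6
  = 0.0176 + 0.0063 + 0.401 + 1.2083 = 1.6333
Step 3: Objective decrease = 0.5 * g^T H^(-1) g = 0.8166


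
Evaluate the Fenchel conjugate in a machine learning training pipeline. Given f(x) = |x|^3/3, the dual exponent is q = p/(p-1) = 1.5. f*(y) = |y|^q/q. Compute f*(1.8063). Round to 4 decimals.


The conjugate exponent q satisfies 1/p + 1/q = 1.
p = 3, so q = 3/(3 - 1) = 1.5
|y|^q = 1.8063^1.5 = 2.4276
f*(1.8063) = 2.4276 / 1.5 = 1.6184


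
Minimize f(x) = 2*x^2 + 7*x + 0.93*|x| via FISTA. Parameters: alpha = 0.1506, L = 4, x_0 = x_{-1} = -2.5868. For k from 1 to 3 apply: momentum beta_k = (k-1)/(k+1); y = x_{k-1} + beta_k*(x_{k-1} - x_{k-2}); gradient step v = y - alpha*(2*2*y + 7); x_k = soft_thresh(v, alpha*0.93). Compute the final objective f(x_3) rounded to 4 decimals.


FISTA on f(x) = 2*x^2 + 7*x + 0.93*|x|
L = 4, alpha = 0.1506
Iteration 1: beta = 0.0, y = -2.5868 + 0.0*(-2.5868 + 2.5868) = -2.5868
  grad(y) = -3.3472, v = y - alpha*grad = -2.0827
  prox(v) = soft_thresh(-2.0827, 0.1401) = -1.9427
Iteration 2: beta = 0.3333, y = -1.9427 + 0.3333*(-1.9427 + 2.5868) = -1.7279
  grad(y) = 0.0882, v = y - alpha*grad = -1.7412
  prox(v) = soft_thresh(-1.7412, 0.1401) = -1.6012
Iteration 3: beta = 0.5, y = -1.6012 + 0.5*(-1.6012 + 1.9427) = -1.4304
  grad(y) = 1.2783, v = y - alpha*grad = -1.6229
  prox(v) = soft_thresh(-1.6229, 0.1401) = -1.4829
f(x_3) = 2*(-1.4829)^2 + 7*(-1.4829) + 0.93*|-1.4829| = -4.6032


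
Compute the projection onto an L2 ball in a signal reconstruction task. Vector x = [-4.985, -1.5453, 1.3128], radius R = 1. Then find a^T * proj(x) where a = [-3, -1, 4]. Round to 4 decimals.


Step 1: Compute ||x|| (intermediates to 6 decimals).
||x|| = sqrt((-4.985)^2 + (-1.5453)^2 + 1.3128^2) = 5.3816
Step 2: Project.
Since ||x|| > R, scale = R/||x|| = 1/5.3816 = 0.185818, proj(x) = scale * x
proj(x) = [-0.926303, -0.287145, 0.243942]
Step 3: Dot product.
a^T * proj(x) = -3*(-0.926303) - 1*(-0.287145) + 4*0.243942 = 4.0418


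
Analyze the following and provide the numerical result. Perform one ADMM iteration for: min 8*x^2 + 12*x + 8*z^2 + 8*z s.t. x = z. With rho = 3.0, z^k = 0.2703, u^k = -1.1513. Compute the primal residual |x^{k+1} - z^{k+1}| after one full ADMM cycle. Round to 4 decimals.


ADMM iteration with rho = 3.0, z^k = 0.2703, u^k = -1.1513
Step 1: x-update.
Minimize 8*x^2 + 12*x + (3.0/2)*(x - 0.2703 - 1.1513)^2
FOC: (2*8 + 3.0)*x = -12 + 3.0*(0.2703 + 1.1513)
x^{k+1} = -0.4071
Step 2: z-update.
Minimize 8*z^2 + 8*z + (3.0/2)*(-0.4071 - z - 1.1513)^2
FOC: (2*8 + 3.0)*z = -8 + 3.0*(-0.4071 - 1.1513)
z^{k+1} = -0.6671
Step 3: u-update.
u^{k+1} = -1.1513 - 0.4071 + 0.6671 = -0.8913
Step 4: Primal residual = |-0.4071 + 0.6671| = 0.26


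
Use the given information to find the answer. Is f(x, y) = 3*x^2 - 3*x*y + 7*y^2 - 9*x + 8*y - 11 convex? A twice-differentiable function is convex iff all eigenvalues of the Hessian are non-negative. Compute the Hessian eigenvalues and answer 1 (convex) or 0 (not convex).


The Hessian of f(x,y) = 3*x^2 - 3*x*y + 7*y^2 - 9*x + 8*y - 11 is:
H = [[6, -3], [-3, 14]]
Trace = 6 + 14 = 20
Determinant = 6*14 - (-3)^2 = 75
Discriminant = (20)^2 - 4*75 = 100.0
Eigenvalues: lambda_1 = 5.0, lambda_2 = 15.0
The function is convex.

1


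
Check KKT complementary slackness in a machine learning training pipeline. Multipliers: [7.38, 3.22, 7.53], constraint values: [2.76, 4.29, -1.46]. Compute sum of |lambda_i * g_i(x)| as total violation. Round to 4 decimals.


KKT complementary slackness check:
lambda_1 * g_1 = 7.38 * 2.76 = 20.3688
lambda_2 * g_2 = 3.22 * 4.29 = 13.8138
lambda_3 * g_3 = 7.53 * -1.46 = -10.9938
Total violation = 20.3688 + 13.8138 + 10.9938 = 45.1764


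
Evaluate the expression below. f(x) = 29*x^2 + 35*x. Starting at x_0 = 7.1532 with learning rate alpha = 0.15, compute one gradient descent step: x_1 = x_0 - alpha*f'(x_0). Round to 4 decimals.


We compute the gradient at x_0 and apply the update.
f'(x) = 58*x + 35
f'(7.1532) = 58*7.1532 + 35 = 449.8856
x_1 = 7.1532 - 0.15*449.8856 = -60.3296


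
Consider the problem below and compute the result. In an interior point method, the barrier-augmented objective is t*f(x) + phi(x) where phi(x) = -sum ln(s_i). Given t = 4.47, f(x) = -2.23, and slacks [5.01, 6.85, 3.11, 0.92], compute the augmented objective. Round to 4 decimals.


Step 1: Compute log-barrier.
ln values: [1.6114, 1.9242, 1.1346, -0.0834]
phi = -(1.6114 + 1.9242 + 1.1346 - 0.0834) = -4.5869
Step 2: Compute augmented objective.
t*f(x) = 4.47*-2.23 = -9.9681
Total = -9.9681 - 4.5869 = -14.555


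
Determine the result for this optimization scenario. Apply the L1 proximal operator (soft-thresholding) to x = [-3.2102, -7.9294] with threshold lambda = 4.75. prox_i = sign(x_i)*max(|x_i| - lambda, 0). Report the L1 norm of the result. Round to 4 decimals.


Soft-thresholding with lambda = 4.75:
prox(-3.2102) = sign(-3.2102)*max(|-3.2102| - 4.75, 0) = 0.0
prox(-7.9294) = sign(-7.9294)*max(|-7.9294| - 4.75, 0) = -3.1794
prox(x) = [0.0, -3.1794]
||prox(x)||_1 = 0.0 + 3.1794 = 3.1794


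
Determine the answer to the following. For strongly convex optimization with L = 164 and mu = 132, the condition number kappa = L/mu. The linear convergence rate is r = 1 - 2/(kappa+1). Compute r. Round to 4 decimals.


Step 1: Compute the condition number.
kappa = L/mu = 164/132 = 1.2424
Step 2: Compute the convergence rate.
r = 1 - 2/(kappa + 1) = 1 - 2*mu/(L + mu) = (L - mu)/(L + mu) = 32/296 = 0.1081


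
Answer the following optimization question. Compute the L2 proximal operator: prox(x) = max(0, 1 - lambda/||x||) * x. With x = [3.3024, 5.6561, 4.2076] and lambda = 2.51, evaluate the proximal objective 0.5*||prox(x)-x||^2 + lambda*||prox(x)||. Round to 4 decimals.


Step 1: Compute ||x||.
||x|| = 7.7847
Step 2: Compute scaling factor.
scale = max(0, 1 - 2.51/7.7847) = 0.6776
Step 3: prox(x) = [2.2376, 3.8324, 2.851]
||prox(x)|| = 5.2747
Step 4: Proximal objective.
0.5*||prox-x||^2 = 3.1501
lambda*||prox|| = 13.2395
Total = 16.3895


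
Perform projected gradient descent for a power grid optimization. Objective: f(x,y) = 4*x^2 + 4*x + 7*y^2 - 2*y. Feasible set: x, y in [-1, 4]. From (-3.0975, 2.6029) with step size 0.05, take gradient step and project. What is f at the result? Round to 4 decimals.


Step 1: Compute gradient at (-3.0975, 2.6029).
grad_x = 2*4*-3.0975 + 4 = -20.78
grad_y = 2*7*2.6029 - 2 = 34.4406
Step 2: Gradient step.
x_raw = -3.0975 - 0.05*-20.78 = -2.0585
y_raw = 2.6029 - 0.05*34.4406 = 0.8809
Step 3: Project onto [-1, 4].
x_proj = clip(-2.0585) = -1.0
y_proj = clip(0.8809) = 0.8809
Step 4: Evaluate f.
f(-1.0, 0.8809) = 3.6698


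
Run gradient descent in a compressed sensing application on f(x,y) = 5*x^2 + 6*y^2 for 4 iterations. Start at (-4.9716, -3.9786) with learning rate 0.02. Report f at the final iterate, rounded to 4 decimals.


Gradient descent on f(x,y) = 5*x^2 + 6*y^2.
Starting point: (-4.9716, -3.9786), alpha = 0.02
Step 1: grad_x = 2*5*-4.9716 = -49.716, grad_y = 2*6*-3.9786 = -47.7432
  x_1 = -4.9716 - 0.02*-49.716 = -3.9773
  y_1 = -3.9786 - 0.02*-47.7432 = -3.0237
Step 2: grad_x = 2*5*-3.9773 = -39.7728, grad_y = 2*6*-3.0237 = -36.2848
  x_2 = -3.9773 - 0.02*-39.7728 = -3.1818
  y_2 = -3.0237 - 0.02*-36.2848 = -2.298
Step 3: grad_x = 2*5*-3.1818 = -31.8182, grad_y = 2*6*-2.298 = -27.5765
  x_3 = -3.1818 - 0.02*-31.8182 = -2.5455
  y_3 = -2.298 - 0.02*-27.5765 = -1.7465
Step 4: grad_x = 2*5*-2.5455 = -25.4546, grad_y = 2*6*-1.7465 = -20.9581
  x_4 = -2.5455 - 0.02*-25.4546 = -2.0364
  y_4 = -1.7465 - 0.02*-20.9581 = -1.3273
f(-2.0364, -1.3273) = 5*(-2.0364)^2 + 6*(-1.3273)^2 = 31.3051


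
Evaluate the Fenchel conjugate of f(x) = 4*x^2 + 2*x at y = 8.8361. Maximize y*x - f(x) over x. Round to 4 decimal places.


f*(y) = sup_x {y*x - a*x^2 - b*x} = sup_x {(y-b)*x - a*x^2}
FOC: (y - b) - 2a*x = 0 => x* = (y - b)/(2a)
x* = (8.8361 - 2)/(2*4) = 0.8545
f*(8.8361) = (y-b)^2/(4a) = (8.8361 - 2)^2/(4*4)
= 46.7323/16 = 2.9208


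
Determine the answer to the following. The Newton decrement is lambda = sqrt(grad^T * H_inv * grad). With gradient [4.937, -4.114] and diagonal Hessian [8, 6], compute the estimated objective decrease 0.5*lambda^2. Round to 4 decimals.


Step 1: H is diagonal, so H^(-1) * g = [0.6171, -0.6857].
Step 2: g^T H^(-1) g = sum_i g_i^2 / H_ii
  = (4.937)^2/8 + (-4.114)^2/6
  = 3.0467 + 2.8208 = 5.8676
Step 3: Objective decrease = 0.5 * g^T H^(-1) g = 2.9338


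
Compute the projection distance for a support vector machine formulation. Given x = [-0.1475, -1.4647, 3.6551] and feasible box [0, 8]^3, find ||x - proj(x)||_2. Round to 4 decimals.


Project each component onto [0, 8].
clip(-0.1475) = 0.0, clip(-1.4647) = 0.0, clip(3.6551) = 3.6551
Projection = [0.0, 0.0, 3.6551]
Squared diffs: [0.0218, 2.1453, 0.0]
Distance = sqrt(2.1671) = 1.4721


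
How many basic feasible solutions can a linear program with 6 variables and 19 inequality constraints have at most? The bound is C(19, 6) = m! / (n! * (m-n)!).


Each vertex corresponds to some choice of n active constraints out of m, so the number of vertices is at most C(m, n) = m! / (n!(m-n)!).
m = 19, n = 6
Numerator: 19 * 18 * 17 * 16 * 15 * 14
Denominator: 6! = 720
C(19, 6) = 27132


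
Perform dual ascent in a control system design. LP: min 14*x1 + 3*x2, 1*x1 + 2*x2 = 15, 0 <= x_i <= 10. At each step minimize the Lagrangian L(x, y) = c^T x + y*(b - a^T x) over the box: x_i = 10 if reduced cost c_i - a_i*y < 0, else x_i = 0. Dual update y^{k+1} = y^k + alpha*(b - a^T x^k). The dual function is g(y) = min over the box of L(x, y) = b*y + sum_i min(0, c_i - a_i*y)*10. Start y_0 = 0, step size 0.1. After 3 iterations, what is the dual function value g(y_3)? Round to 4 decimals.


Dual ascent for LP: min 14*x1 + 3*x2, 1*x1 + 2*x2 = 15, 0 <= x_i <= 10
Step 1: y^k = 0.0, reduced costs: (14.0, 3.0)
  x^k = (0.0, 0.0), subgradient = b - a^T x = 15.0
  y^{k+1} = 0.0 + 0.1*15.0 = 1.5
Step 2: y^k = 1.5, reduced costs: (12.5, 0.0)
  x^k = (0.0, 0.0), subgradient = b - a^T x = 15.0
  y^{k+1} = 1.5 + 0.1*15.0 = 3.0
Step 3: y^k = 3.0, reduced costs: (11.0, -3.0)
  x^k = (0.0, 10.0), subgradient = b - a^T x = -5.0
  y^{k+1} = 3.0 + 0.1*-5.0 = 2.5
Dual objective at y_3 = 2.5: reduced costs (11.5, -2.0), box minimizer x = (0.0, 10.0)
g(y_3) = b*y + (c1 - a1*y)*x1 + (c2 - a2*y)*x2 = 15*2.5 + 11.5*0.0 + (-2.0)*10.0 = 37.5 + 0.0 - 20.0 = 17.5


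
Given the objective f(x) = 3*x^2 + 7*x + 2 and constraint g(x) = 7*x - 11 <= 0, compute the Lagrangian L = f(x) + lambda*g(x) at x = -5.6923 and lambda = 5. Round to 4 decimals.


Step 1: Evaluate f(x).
f(-5.6923) = 3*(-5.6923)^2 + 7*(-5.6923) + 2 = 59.3607
Step 2: Evaluate g(x).
g(-5.6923) = 7*-5.6923 - 11 = -50.8461
Step 3: Compute Lagrangian.
L = 59.3607 + 5*-50.8461 = -194.8698


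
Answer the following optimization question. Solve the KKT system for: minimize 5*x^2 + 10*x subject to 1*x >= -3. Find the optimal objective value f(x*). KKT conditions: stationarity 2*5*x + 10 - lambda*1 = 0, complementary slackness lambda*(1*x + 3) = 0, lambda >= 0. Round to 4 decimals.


Step 1: Try lambda = 0 (constraint inactive).
Stationarity: 2*5*x + 10 = 0
x* = -10/(2*5) = -1.0
Check constraint: 1*-1.0 = -1.0 >= -3 -- satisfied.
Step 2: Compute optimal value.
f(x*) = 5*(-1.0)^2 + 10*(-1.0) = -5.0


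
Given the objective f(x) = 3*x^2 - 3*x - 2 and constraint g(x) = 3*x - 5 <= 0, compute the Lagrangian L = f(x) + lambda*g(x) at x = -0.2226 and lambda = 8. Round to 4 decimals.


Step 1: Evaluate f(x).
f(-0.2226) = 3*(-0.2226)^2 - 3*(-0.2226) - 2 = -1.1835
Step 2: Evaluate g(x).
g(-0.2226) = 3*-0.2226 - 5 = -5.6678
Step 3: Compute Lagrangian.
L = -1.1835 + 8*-5.6678 = -46.5259


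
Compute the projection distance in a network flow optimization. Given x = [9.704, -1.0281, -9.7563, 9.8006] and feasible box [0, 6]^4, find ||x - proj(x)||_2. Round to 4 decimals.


Project each component onto [0, 6].
clip(9.704) = 6.0, clip(-1.0281) = 0.0, clip(-9.7563) = 0.0, clip(9.8006) = 6.0
Projection = [6.0, 0.0, 0.0, 6.0]
Squared diffs: [13.7196, 1.057, 95.1854, 14.4446]
Distance = sqrt(124.4066) = 11.1538


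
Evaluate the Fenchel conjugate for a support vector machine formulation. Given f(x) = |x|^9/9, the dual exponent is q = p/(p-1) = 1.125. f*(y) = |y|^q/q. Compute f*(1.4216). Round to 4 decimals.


The conjugate exponent q satisfies 1/p + 1/q = 1.
p = 9, so q = 9/(9 - 1) = 1.125
|y|^q = 1.4216^1.125 = 1.4855
f*(1.4216) = 1.4855 / 1.125 = 1.3205


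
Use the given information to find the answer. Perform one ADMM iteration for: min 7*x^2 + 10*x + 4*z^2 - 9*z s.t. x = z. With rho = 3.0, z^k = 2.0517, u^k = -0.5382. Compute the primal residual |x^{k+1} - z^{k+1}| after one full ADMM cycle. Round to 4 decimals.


ADMM iteration with rho = 3.0, z^k = 2.0517, u^k = -0.5382
Step 1: x-update.
Minimize 7*x^2 + 10*x + (3.0/2)*(x - 2.0517 - 0.5382)^2
FOC: (2*7 + 3.0)*x = -10 + 3.0*(2.0517 + 0.5382)
x^{k+1} = -0.1312
Step 2: z-update.
Minimize 4*z^2 - 9*z + (3.0/2)*(-0.1312 - z - 0.5382)^2
FOC: (2*4 + 3.0)*z = 9 + 3.0*(-0.1312 - 0.5382)
z^{k+1} = 0.6356
Step 3: u-update.
u^{k+1} = -0.5382 - 0.1312 - 0.6356 = -1.305
Step 4: Primal residual = |-0.1312 - 0.6356| = 0.7668


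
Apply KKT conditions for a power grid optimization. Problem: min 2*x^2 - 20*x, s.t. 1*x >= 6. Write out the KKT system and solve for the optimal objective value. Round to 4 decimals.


Step 1: Try lambda = 0 (constraint inactive).
x_unc = 20/(2*2) = 5.0
Check: 1*5.0 = 5.0 < 6 -- violated!
Step 2: Constraint must be active: 1*x = 6
x* = 6/1 = 6.0
lambda = (2*2*6.0 - 20)/1 = 4.0
Step 3: Compute optimal value.
f(x*) = 2*6.0^2 - 20*6.0 = -48.0


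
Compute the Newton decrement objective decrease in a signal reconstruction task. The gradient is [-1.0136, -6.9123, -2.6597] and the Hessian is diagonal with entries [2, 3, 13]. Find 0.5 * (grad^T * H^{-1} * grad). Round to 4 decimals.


Step 1: H is diagonal, so H^(-1) * g = [-0.5068, -2.3041, -0.2046].
Step 2: g^T H^(-1) g = sum_i g_i^2 / H_ii
  = (-1.0136)^2/2 + (-6.9123)^2/3 + (-2.6597)^2/13
  = 0.5137 + 15.9266 + 0.5442 = 16.9845
Step 3: Objective decrease = 0.5 * g^T H^(-1) g = 8.4922


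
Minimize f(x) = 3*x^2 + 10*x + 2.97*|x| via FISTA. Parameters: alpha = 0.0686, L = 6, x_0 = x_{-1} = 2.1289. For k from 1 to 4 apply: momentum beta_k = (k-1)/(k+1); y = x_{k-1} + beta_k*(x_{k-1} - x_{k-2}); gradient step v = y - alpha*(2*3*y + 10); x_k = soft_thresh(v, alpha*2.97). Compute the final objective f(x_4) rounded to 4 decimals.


FISTA on f(x) = 3*x^2 + 10*x + 2.97*|x|
L = 6, alpha = 0.0686
Iteration 1: beta = 0.0, y = 2.1289 + 0.0*(2.1289 - 2.1289) = 2.1289
  grad(y) = 22.7734, v = y - alpha*grad = 0.5666
  prox(v) = soft_thresh(0.5666, 0.2037) = 0.3629
Iteration 2: beta = 0.3333, y = 0.3629 + 0.3333*(0.3629 - 2.1289) = -0.2258
  grad(y) = 8.6454, v = y - alpha*grad = -0.8188
  prox(v) = soft_thresh(-0.8188, 0.2037) = -0.6151
Iteration 3: beta = 0.5, y = -0.6151 + 0.5*(-0.6151 - 0.3629) = -1.1041
  grad(y) = 3.3754, v = y - alpha*grad = -1.3357
  prox(v) = soft_thresh(-1.3357, 0.2037) = -1.1319
Iteration 4: beta = 0.6, y = -1.1319 + 0.6*(-1.1319 + 0.6151) = -1.442
  grad(y) = 1.348, v = y - alpha*grad = -1.5345
  prox(v) = soft_thresh(-1.5345, 0.2037) = -1.3307
f(x_4) = 3*(-1.3307)^2 + 10*(-1.3307) + 2.97*|-1.3307| = -4.0425


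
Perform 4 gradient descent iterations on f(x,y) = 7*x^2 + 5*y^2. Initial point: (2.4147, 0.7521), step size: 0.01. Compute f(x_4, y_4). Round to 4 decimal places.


Gradient descent on f(x,y) = 7*x^2 + 5*y^2.
Starting point: (2.4147, 0.7521), alpha = 0.01
Step 1: grad_x = 2*7*2.4147 = 33.8058, grad_y = 2*5*0.7521 = 7.521
  x_1 = 2.4147 - 0.01*33.8058 = 2.0766
  y_1 = 0.7521 - 0.01*7.521 = 0.6769
Step 2: grad_x = 2*7*2.0766 = 29.073, grad_y = 2*5*0.6769 = 6.7689
  x_2 = 2.0766 - 0.01*29.073 = 1.7859
  y_2 = 0.6769 - 0.01*6.7689 = 0.6092
Step 3: grad_x = 2*7*1.7859 = 25.0028, grad_y = 2*5*0.6092 = 6.092
  x_3 = 1.7859 - 0.01*25.0028 = 1.5359
  y_3 = 0.6092 - 0.01*6.092 = 0.5483
Step 4: grad_x = 2*7*1.5359 = 21.5024, grad_y = 2*5*0.5483 = 5.4828
  x_4 = 1.5359 - 0.01*21.5024 = 1.3209
  y_4 = 0.5483 - 0.01*5.4828 = 0.4935
f(1.3209, 0.4935) = 7*1.3209^2 + 5*0.4935^2 = 13.4302


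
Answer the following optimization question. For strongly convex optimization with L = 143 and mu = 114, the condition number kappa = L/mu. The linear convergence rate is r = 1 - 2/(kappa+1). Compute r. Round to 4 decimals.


Step 1: Compute the condition number.
kappa = L/mu = 143/114 = 1.2544
Step 2: Compute the convergence rate.
r = 1 - 2/(kappa + 1) = 1 - 2*mu/(L + mu) = (L - mu)/(L + mu) = 29/257 = 0.1128


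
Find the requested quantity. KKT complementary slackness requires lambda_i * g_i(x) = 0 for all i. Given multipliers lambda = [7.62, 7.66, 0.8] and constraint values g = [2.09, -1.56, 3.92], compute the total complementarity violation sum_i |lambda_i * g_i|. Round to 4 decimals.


KKT complementary slackness check:
lambda_1 * g_1 = 7.62 * 2.09 = 15.9258
lambda_2 * g_2 = 7.66 * -1.56 = -11.9496
lambda_3 * g_3 = 0.8 * 3.92 = 3.136
Total violation = 15.9258 + 11.9496 + 3.136 = 31.0114


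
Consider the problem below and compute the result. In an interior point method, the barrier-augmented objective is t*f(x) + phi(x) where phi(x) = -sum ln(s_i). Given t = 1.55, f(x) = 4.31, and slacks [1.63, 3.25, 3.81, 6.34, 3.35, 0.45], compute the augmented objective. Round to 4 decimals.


Step 1: Compute log-barrier.
ln values: [0.4886, 1.1787, 1.3376, 1.8469, 1.209, -0.7985]
phi = -(0.4886 + 1.1787 + 1.3376 + 1.8469 + 1.209 - 0.7985) = -5.2622
Step 2: Compute augmented objective.
t*f(x) = 1.55*4.31 = 6.6805
Total = 6.6805 - 5.2622 = 1.4183


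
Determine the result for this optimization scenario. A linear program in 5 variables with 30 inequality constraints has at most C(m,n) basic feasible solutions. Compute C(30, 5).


Each vertex corresponds to some choice of n active constraints out of m, so the number of vertices is at most C(m, n) = m! / (n!(m-n)!).
m = 30, n = 5
Numerator: 30 * 29 * 28 * 27 * 26
Denominator: 5! = 120
C(30, 5) = 142506


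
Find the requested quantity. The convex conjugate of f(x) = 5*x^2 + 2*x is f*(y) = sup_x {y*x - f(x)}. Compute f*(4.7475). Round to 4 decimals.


f*(y) = sup_x {y*x - a*x^2 - b*x} = sup_x {(y-b)*x - a*x^2}
FOC: (y - b) - 2a*x = 0 => x* = (y - b)/(2a)
x* = (4.7475 - 2)/(2*5) = 0.2748
f*(4.7475) = (y-b)^2/(4a) = (4.7475 - 2)^2/(4*5)
= 7.5488/20 = 0.3774


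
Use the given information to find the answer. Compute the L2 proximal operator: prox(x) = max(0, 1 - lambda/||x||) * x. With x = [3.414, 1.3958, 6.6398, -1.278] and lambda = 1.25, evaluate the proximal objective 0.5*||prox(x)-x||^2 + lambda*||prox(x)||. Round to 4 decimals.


Step 1: Compute ||x||.
||x|| = 7.7022
Step 2: Compute scaling factor.
scale = max(0, 1 - 1.25/7.7022) = 0.8377
Step 3: prox(x) = [2.8599, 1.1693, 5.5622, -1.0706]
||prox(x)|| = 6.4522
Step 4: Proximal objective.
0.5*||prox-x||^2 = 0.7813
lambda*||prox|| = 8.0653
Total = 8.8465


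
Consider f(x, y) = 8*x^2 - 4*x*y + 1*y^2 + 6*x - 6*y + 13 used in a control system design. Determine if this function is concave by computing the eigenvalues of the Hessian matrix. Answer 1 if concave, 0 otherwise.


The Hessian of f(x,y) = 8*x^2 - 4*x*y + 1*y^2 + 6*x - 6*y + 13 is:
H = [[16, -4], [-4, 2]]
Trace = 16 + 2 = 18
Determinant = 16*2 - (-4)^2 = 16
Discriminant = (18)^2 - 4*16 = 260.0
Eigenvalues: lambda_1 = 0.9377, lambda_2 = 17.0623
The function is not concave.

0


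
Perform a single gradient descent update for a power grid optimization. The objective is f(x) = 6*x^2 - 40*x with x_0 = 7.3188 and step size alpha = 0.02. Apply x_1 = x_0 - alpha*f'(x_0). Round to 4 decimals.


We compute the gradient at x_0 and apply the update.
f'(x) = 12*x - 40
f'(7.3188) = 12*7.3188 - 40 = 47.8256
x_1 = 7.3188 - 0.02*47.8256 = 6.3623


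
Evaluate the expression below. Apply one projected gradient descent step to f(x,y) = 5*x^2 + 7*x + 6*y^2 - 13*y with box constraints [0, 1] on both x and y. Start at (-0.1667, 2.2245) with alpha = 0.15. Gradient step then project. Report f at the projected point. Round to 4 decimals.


Step 1: Compute gradient at (-0.1667, 2.2245).
grad_x = 2*5*-0.1667 + 7 = 5.333
grad_y = 2*6*2.2245 - 13 = 13.694
Step 2: Gradient step.
x_raw = -0.1667 - 0.15*5.333 = -0.9667
y_raw = 2.2245 - 0.15*13.694 = 0.1704
Step 3: Project onto [0, 1].
x_proj = clip(-0.9667) = 0.0
y_proj = clip(0.1704) = 0.1704
Step 4: Evaluate f.
f(0.0, 0.1704) = -2.041


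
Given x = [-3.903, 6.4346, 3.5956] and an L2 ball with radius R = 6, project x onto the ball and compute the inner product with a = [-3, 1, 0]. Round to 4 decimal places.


Step 1: Compute ||x|| (intermediates to 6 decimals).
||x|| = sqrt((-3.903)^2 + 6.4346^2 + 3.5956^2) = 8.340613
Step 2: Project.
Since ||x|| > R, scale = R/||x|| = 6/8.340613 = 0.719372, proj(x) = scale * x
proj(x) = [-2.807709, 4.628871, 2.586574]
Step 3: Dot product.
a^T * proj(x) = -3*(-2.807709) + 1*4.628871 + 0*2.586574 = 13.052


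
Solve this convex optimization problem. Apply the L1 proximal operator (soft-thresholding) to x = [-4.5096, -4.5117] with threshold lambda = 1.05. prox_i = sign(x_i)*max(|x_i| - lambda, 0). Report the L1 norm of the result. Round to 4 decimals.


Soft-thresholding with lambda = 1.05:
prox(-4.5096) = sign(-4.5096)*max(|-4.5096| - 1.05, 0) = -3.4596
prox(-4.5117) = sign(-4.5117)*max(|-4.5117| - 1.05, 0) = -3.4617
prox(x) = [-3.4596, -3.4617]
||prox(x)||_1 = 3.4596 + 3.4617 = 6.9213


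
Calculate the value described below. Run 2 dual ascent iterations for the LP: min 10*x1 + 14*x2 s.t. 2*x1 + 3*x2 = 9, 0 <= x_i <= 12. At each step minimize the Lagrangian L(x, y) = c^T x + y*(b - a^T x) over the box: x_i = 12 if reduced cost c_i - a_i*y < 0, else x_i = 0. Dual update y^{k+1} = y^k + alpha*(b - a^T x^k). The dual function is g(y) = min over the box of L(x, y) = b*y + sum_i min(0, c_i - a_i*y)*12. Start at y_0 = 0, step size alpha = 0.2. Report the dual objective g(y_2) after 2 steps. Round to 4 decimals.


Dual ascent for LP: min 10*x1 + 14*x2, 2*x1 + 3*x2 = 9, 0 <= x_i <= 12
Step 1: y^k = 0.0, reduced costs: (10.0, 14.0)
  x^k = (0.0, 0.0), subgradient = b - a^T x = 9.0
  y^{k+1} = 0.0 + 0.2*9.0 = 1.8
Step 2: y^k = 1.8, reduced costs: (6.4, 8.6)
  x^k = (0.0, 0.0), subgradient = b - a^T x = 9.0
  y^{k+1} = 1.8 + 0.2*9.0 = 3.6
Dual objective at y_2 = 3.6: reduced costs (2.8, 3.2), box minimizer x = (0.0, 0.0)
g(y_2) = b*y + (c1 - a1*y)*x1 + (c2 - a2*y)*x2 = 9*3.6 + 2.8*0.0 + 3.2*0.0 = 32.4 + 0.0 + 0.0 = 32.4


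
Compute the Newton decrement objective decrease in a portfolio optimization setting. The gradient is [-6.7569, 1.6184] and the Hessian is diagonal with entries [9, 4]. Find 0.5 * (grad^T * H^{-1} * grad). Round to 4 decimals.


Step 1: H is diagonal, so H^(-1) * g = [-0.7508, 0.4046].
Step 2: g^T H^(-1) g = sum_i g_i^2 / H_ii
  = (-6.7569)^2/9 + (1.6184)^2/4
  = 5.0729 + 0.6548 = 5.7277
Step 3: Objective decrease = 0.5 * g^T H^(-1) g = 2.8638


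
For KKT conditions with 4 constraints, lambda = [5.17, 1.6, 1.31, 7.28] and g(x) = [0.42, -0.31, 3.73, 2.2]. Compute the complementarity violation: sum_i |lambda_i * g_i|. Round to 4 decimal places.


KKT complementary slackness check:
lambda_1 * g_1 = 5.17 * 0.42 = 2.1714
lambda_2 * g_2 = 1.6 * -0.31 = -0.496
lambda_3 * g_3 = 1.31 * 3.73 = 4.8863
lambda_4 * g_4 = 7.28 * 2.2 = 16.016
Total violation = 2.1714 + 0.496 + 4.8863 + 16.016 = 23.5697


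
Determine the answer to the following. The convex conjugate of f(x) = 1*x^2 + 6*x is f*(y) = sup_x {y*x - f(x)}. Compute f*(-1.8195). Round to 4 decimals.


f*(y) = sup_x {y*x - a*x^2 - b*x} = sup_x {(y-b)*x - a*x^2}
FOC: (y - b) - 2a*x = 0 => x* = (y - b)/(2a)
x* = (-1.8195 - 6)/(2*1) = -3.9098
f*(-1.8195) = (y-b)^2/(4a) = (-1.8195 - 6)^2/(4*1)
= 61.1446/4 = 15.2861


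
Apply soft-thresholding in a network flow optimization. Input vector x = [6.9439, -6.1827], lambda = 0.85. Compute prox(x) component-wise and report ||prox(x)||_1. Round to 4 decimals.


Soft-thresholding with lambda = 0.85:
prox(6.9439) = sign(6.9439)*max(|6.9439| - 0.85, 0) = 6.0939
prox(-6.1827) = sign(-6.1827)*max(|-6.1827| - 0.85, 0) = -5.3327
prox(x) = [6.0939, -5.3327]
||prox(x)||_1 = 6.0939 + 5.3327 = 11.4266


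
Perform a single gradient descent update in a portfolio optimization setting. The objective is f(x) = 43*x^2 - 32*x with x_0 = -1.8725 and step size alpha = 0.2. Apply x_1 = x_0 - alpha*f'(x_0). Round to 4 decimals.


We compute the gradient at x_0 and apply the update.
f'(x) = 86*x - 32
f'(-1.8725) = 86*-1.8725 - 32 = -193.035
x_1 = -1.8725 - 0.2*-193.035 = 36.7345


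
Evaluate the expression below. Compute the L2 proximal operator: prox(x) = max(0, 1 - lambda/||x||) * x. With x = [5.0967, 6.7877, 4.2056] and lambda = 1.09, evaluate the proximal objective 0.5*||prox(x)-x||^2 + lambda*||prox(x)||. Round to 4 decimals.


Step 1: Compute ||x||.
||x|| = 9.4729
Step 2: Compute scaling factor.
scale = max(0, 1 - 1.09/9.4729) = 0.8849
Step 3: prox(x) = [4.5102, 6.0067, 3.7217]
||prox(x)|| = 8.3829
Step 4: Proximal objective.
0.5*||prox-x||^2 = 0.5941
lambda*||prox|| = 9.1374
Total = 9.7314


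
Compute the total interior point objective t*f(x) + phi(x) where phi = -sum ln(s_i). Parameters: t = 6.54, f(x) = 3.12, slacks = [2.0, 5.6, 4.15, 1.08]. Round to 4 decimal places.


Step 1: Compute log-barrier.
ln values: [0.6931, 1.7228, 1.4231, 0.077]
phi = -(0.6931 + 1.7228 + 1.4231 + 0.077) = -3.916
Step 2: Compute augmented objective.
t*f(x) = 6.54*3.12 = 20.4048
Total = 20.4048 - 3.916 = 16.4888


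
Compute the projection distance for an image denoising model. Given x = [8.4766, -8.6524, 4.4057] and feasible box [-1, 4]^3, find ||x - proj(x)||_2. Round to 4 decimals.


Project each component onto [-1, 4].
clip(8.4766) = 4.0, clip(-8.6524) = -1.0, clip(4.4057) = 4.0
Projection = [4.0, -1.0, 4.0]
Squared diffs: [20.0399, 58.5592, 0.1646]
Distance = sqrt(78.7637) = 8.8749


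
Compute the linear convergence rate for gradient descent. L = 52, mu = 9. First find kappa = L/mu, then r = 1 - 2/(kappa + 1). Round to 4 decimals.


Step 1: Compute the condition number.
kappa = L/mu = 52/9 = 5.7778
Step 2: Compute the convergence rate.
r = 1 - 2/(kappa + 1) = 1 - 2*mu/(L + mu) = (L - mu)/(L + mu) = 43/61 = 0.7049


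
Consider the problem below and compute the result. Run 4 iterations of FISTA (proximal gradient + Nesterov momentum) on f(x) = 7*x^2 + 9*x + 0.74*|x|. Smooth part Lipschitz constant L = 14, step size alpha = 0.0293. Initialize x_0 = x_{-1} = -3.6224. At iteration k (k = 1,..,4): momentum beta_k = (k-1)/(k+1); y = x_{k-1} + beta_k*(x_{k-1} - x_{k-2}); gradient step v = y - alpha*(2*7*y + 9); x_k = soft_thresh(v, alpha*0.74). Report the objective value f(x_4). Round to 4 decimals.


FISTA on f(x) = 7*x^2 + 9*x + 0.74*|x|
L = 14, alpha = 0.0293
Iteration 1: beta = 0.0, y = -3.6224 + 0.0*(-3.6224 + 3.6224) = -3.6224
  grad(y) = -41.7136, v = y - alpha*grad = -2.4002
  prox(v) = soft_thresh(-2.4002, 0.0217) = -2.3785
Iteration 2: beta = 0.3333, y = -2.3785 + 0.3333*(-2.3785 + 3.6224) = -1.9639
  grad(y) = -18.4943, v = y - alpha*grad = -1.422
  prox(v) = soft_thresh(-1.422, 0.0217) = -1.4003
Iteration 3: beta = 0.5, y = -1.4003 + 0.5*(-1.4003 + 2.3785) = -0.9112
  grad(y) = -3.757, v = y - alpha*grad = -0.8011
  prox(v) = soft_thresh(-0.8011, 0.0217) = -0.7795
Iteration 4: beta = 0.6, y = -0.7795 + 0.6*(-0.7795 + 1.4003) = -0.4069
  grad(y) = 3.3029, v = y - alpha*grad = -0.5037
  prox(v) = soft_thresh(-0.5037, 0.0217) = -0.482
f(x_4) = 7*(-0.482)^2 + 9*(-0.482) + 0.74*|-0.482| = -2.3551
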